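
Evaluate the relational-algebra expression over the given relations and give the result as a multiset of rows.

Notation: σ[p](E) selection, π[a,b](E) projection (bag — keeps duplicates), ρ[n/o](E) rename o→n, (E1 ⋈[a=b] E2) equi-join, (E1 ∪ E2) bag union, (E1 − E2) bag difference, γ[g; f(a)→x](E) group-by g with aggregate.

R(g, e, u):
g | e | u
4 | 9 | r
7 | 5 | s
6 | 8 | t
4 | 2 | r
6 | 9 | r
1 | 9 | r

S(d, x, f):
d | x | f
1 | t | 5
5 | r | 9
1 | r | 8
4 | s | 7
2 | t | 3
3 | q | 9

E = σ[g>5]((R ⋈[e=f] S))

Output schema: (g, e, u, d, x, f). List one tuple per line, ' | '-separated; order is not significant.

Subexpression sizes:
  R → 6
  S → 6
  (R ⋈[e=f] S) → 8
  σ[g>5]((R ⋈[e=f] S)) → 4

== RESULT ==
g | e | u | d | x | f
6 | 8 | t | 1 | r | 8
6 | 9 | r | 3 | q | 9
6 | 9 | r | 5 | r | 9
7 | 5 | s | 1 | t | 5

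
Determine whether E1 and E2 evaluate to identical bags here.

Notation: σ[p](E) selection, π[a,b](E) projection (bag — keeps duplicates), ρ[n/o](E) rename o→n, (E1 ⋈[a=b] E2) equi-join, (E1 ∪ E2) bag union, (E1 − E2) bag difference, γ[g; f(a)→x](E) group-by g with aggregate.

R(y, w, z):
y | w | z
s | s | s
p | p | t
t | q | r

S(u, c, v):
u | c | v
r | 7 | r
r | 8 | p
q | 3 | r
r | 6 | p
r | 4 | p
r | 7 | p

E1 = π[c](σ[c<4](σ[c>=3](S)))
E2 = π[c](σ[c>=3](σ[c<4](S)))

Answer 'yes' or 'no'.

E1 per-node cardinality:
  S → 6
  σ[c>=3](S) → 6
  σ[c<4](σ[c>=3](S)) → 1
  π[c](σ[c<4](σ[c>=3](S))) → 1
E2 per-node cardinality:
  S → 6
  σ[c<4](S) → 1
  σ[c>=3](σ[c<4](S)) → 1
  π[c](σ[c>=3](σ[c<4](S))) → 1

E1 and E2 produce the same multiset:
c
3

yes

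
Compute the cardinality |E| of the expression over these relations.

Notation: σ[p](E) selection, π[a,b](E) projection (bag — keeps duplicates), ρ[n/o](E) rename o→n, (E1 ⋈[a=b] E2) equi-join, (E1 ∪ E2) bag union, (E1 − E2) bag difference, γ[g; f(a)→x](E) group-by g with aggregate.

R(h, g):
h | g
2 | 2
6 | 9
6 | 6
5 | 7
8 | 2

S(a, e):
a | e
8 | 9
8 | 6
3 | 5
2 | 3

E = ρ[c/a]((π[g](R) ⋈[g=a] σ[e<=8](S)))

Stepwise |·|:
  R → 5
  π[g](R) → 5
  S → 4
  σ[e<=8](S) → 3
  (π[g](R) ⋈[g=a] σ[e<=8](S)) → 2
  ρ[c/a]((π[g](R) ⋈[g=a] σ[e<=8](S))) → 2

|E| = 2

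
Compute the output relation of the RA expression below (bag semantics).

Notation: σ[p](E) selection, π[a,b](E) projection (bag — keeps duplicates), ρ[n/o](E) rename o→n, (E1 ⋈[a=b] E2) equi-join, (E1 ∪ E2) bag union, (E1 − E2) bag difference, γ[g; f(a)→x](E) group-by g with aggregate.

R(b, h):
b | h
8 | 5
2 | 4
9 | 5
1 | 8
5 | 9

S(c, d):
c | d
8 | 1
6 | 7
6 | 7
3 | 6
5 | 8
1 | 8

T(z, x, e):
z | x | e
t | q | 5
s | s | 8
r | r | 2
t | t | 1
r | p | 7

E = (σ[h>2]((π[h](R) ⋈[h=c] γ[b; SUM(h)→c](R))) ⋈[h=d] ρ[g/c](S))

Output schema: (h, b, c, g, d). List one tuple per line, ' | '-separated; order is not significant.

Row counts bottom-up:
  R → 5
  π[h](R) → 5
  R → 5
  γ[b; SUM(h)→c](R) → 5
  (π[h](R) ⋈[h=c] γ[b; SUM(h)→c](R)) → 7
  σ[h>2]((π[h](R) ⋈[h=c] γ[b; SUM(h)→c](R))) → 7
  S → 6
  ρ[g/c](S) → 6
  (σ[h>2]((π[h](R) ⋈[h=c] γ[b; SUM(h)→c](R))) ⋈[h=d] ρ[g/c](S)) → 2

== RESULT ==
h | b | c | g | d
8 | 1 | 8 | 1 | 8
8 | 1 | 8 | 5 | 8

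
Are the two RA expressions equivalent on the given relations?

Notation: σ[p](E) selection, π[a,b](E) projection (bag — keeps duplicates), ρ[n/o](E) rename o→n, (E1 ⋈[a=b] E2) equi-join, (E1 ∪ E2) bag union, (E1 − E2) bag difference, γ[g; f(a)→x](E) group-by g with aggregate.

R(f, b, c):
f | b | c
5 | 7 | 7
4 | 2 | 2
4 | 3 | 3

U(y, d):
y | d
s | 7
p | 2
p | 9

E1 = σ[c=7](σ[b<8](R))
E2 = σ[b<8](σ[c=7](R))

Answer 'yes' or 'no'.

E1 row counts bottom-up:
  R → 3
  σ[b<8](R) → 3
  σ[c=7](σ[b<8](R)) → 1
E2 row counts bottom-up:
  R → 3
  σ[c=7](R) → 1
  σ[b<8](σ[c=7](R)) → 1

E1 and E2 produce the same multiset:
f | b | c
5 | 7 | 7

yes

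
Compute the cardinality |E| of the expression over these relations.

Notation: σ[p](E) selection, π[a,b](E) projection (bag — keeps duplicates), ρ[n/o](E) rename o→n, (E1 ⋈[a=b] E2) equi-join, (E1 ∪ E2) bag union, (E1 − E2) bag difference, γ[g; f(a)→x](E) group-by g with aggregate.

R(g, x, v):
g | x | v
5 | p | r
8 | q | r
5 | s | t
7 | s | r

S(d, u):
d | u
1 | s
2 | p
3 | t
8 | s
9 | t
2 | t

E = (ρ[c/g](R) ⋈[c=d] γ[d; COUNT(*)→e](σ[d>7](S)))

Per-node cardinality:
  R → 4
  ρ[c/g](R) → 4
  S → 6
  σ[d>7](S) → 2
  γ[d; COUNT(*)→e](σ[d>7](S)) → 2
  (ρ[c/g](R) ⋈[c=d] γ[d; COUNT(*)→e](σ[d>7](S))) → 1

|E| = 1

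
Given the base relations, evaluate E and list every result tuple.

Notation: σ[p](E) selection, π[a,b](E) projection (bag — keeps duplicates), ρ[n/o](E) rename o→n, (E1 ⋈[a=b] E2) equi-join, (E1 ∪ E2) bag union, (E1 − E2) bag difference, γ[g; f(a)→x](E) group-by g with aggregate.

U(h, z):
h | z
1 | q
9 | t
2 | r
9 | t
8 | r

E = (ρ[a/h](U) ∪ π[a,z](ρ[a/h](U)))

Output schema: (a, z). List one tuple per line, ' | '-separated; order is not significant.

Stepwise |·|:
  U → 5
  ρ[a/h](U) → 5
  U → 5
  ρ[a/h](U) → 5
  π[a,z](ρ[a/h](U)) → 5
  (ρ[a/h](U) ∪ π[a,z](ρ[a/h](U))) → 10

== RESULT ==
a | z
1 | q
1 | q
2 | r
2 | r
8 | r
8 | r
9 | t
9 | t
9 | t
9 | t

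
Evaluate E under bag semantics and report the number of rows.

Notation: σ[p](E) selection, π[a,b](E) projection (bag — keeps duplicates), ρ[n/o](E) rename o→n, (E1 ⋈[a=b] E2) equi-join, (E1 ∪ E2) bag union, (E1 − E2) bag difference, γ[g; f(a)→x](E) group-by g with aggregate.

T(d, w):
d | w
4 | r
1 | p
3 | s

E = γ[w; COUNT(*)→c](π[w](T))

Row counts bottom-up:
  T → 3
  π[w](T) → 3
  γ[w; COUNT(*)→c](π[w](T)) → 3

|E| = 3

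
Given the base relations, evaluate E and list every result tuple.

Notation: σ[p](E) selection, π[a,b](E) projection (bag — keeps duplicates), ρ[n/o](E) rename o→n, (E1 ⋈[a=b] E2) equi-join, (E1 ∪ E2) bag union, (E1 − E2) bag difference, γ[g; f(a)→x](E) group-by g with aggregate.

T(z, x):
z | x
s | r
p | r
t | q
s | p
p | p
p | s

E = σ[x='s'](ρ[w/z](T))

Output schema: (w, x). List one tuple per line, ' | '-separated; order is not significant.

Stepwise |·|:
  T → 6
  ρ[w/z](T) → 6
  σ[x='s'](ρ[w/z](T)) → 1

== RESULT ==
w | x
p | s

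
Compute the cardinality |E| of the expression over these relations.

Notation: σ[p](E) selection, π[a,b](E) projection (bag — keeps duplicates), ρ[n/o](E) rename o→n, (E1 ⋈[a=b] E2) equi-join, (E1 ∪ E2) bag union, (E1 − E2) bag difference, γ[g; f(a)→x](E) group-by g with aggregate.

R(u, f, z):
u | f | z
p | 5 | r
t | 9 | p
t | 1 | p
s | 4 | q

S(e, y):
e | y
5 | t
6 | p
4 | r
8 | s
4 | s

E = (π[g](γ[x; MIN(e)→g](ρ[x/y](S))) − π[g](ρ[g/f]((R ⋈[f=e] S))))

Subexpression sizes:
  S → 5
  ρ[x/y](S) → 5
  γ[x; MIN(e)→g](ρ[x/y](S)) → 4
  π[g](γ[x; MIN(e)→g](ρ[x/y](S))) → 4
  R → 4
  S → 5
  (R ⋈[f=e] S) → 3
  ρ[g/f]((R ⋈[f=e] S)) → 3
  π[g](ρ[g/f]((R ⋈[f=e] S))) → 3
  (π[g](γ[x; MIN(e)→g](ρ[x/y](S))) − π[g](ρ[g/f]((R ⋈[f=e] S)))) → 1

|E| = 1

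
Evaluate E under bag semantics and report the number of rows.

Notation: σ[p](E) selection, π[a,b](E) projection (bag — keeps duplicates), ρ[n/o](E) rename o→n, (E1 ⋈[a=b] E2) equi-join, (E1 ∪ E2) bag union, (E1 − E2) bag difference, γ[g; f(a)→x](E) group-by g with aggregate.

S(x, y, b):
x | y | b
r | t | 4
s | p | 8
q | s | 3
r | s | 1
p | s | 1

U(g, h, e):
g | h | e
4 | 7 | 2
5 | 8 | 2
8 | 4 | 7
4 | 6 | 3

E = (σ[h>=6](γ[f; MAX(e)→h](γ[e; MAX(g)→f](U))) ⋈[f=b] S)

Row counts bottom-up:
  U → 4
  γ[e; MAX(g)→f](U) → 3
  γ[f; MAX(e)→h](γ[e; MAX(g)→f](U)) → 3
  σ[h>=6](γ[f; MAX(e)→h](γ[e; MAX(g)→f](U))) → 1
  S → 5
  (σ[h>=6](γ[f; MAX(e)→h](γ[e; MAX(g)→f](U))) ⋈[f=b] S) → 1

|E| = 1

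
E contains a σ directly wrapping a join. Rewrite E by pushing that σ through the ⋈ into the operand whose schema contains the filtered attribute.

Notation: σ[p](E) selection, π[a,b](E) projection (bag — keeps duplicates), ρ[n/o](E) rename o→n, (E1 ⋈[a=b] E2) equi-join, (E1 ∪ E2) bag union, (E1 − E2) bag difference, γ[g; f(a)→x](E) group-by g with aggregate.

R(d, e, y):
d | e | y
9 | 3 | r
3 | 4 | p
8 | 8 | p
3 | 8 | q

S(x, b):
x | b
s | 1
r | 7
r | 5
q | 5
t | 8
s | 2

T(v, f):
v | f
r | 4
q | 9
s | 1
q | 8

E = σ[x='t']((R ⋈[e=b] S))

σ filters on x, owned by the right side.
E' = (R ⋈[e=b] σ[x='t'](S))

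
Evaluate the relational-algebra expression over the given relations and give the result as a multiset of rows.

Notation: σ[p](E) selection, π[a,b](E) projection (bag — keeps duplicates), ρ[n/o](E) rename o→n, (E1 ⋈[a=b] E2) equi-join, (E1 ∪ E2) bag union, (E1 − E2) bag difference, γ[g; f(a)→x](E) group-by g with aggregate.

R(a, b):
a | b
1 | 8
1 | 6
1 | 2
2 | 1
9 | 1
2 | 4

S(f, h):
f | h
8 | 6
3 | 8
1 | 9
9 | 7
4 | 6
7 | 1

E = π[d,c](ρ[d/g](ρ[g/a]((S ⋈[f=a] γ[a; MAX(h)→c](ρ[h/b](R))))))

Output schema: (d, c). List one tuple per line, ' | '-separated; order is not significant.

Subexpression sizes:
  S → 6
  R → 6
  ρ[h/b](R) → 6
  γ[a; MAX(h)→c](ρ[h/b](R)) → 3
  (S ⋈[f=a] γ[a; MAX(h)→c](ρ[h/b](R))) → 2
  ρ[g/a]((S ⋈[f=a] γ[a; MAX(h)→c](ρ[h/b](R)))) → 2
  ρ[d/g](ρ[g/a]((S ⋈[f=a] γ[a; MAX(h)→c](ρ[h/b](R))))) → 2
  π[d,c](ρ[d/g](ρ[g/a]((S ⋈[f=a] γ[a; MAX(h)→c](ρ[h/b](R)))))) → 2

== RESULT ==
d | c
1 | 8
9 | 1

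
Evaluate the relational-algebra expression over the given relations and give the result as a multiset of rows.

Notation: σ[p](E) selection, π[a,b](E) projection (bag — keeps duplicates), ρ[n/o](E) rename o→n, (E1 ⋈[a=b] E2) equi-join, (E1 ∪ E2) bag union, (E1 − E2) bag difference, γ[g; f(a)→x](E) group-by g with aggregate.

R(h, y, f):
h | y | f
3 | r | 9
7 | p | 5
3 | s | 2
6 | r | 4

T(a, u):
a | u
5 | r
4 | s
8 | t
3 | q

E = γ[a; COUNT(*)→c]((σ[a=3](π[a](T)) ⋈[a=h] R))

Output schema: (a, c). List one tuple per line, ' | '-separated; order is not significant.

Per-node cardinality:
  T → 4
  π[a](T) → 4
  σ[a=3](π[a](T)) → 1
  R → 4
  (σ[a=3](π[a](T)) ⋈[a=h] R) → 2
  γ[a; COUNT(*)→c]((σ[a=3](π[a](T)) ⋈[a=h] R)) → 1

== RESULT ==
a | c
3 | 2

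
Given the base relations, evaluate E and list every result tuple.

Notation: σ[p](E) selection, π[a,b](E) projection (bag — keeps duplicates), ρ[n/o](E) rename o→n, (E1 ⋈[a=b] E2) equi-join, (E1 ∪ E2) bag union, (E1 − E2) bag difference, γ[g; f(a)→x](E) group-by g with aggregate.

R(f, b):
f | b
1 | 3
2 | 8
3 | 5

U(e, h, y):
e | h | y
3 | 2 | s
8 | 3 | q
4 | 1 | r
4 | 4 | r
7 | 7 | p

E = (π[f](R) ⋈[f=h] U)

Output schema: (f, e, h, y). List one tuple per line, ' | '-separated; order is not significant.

Per-node cardinality:
  R → 3
  π[f](R) → 3
  U → 5
  (π[f](R) ⋈[f=h] U) → 3

== RESULT ==
f | e | h | y
1 | 4 | 1 | r
2 | 3 | 2 | s
3 | 8 | 3 | q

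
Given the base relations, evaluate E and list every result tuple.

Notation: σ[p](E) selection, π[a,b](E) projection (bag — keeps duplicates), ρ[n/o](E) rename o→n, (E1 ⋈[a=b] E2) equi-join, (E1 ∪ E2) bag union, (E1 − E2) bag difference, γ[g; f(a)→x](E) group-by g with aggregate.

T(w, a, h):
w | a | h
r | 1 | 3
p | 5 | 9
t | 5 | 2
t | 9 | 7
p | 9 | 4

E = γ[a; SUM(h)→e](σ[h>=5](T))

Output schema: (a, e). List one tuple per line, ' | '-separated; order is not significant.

Row counts bottom-up:
  T → 5
  σ[h>=5](T) → 2
  γ[a; SUM(h)→e](σ[h>=5](T)) → 2

== RESULT ==
a | e
5 | 9
9 | 7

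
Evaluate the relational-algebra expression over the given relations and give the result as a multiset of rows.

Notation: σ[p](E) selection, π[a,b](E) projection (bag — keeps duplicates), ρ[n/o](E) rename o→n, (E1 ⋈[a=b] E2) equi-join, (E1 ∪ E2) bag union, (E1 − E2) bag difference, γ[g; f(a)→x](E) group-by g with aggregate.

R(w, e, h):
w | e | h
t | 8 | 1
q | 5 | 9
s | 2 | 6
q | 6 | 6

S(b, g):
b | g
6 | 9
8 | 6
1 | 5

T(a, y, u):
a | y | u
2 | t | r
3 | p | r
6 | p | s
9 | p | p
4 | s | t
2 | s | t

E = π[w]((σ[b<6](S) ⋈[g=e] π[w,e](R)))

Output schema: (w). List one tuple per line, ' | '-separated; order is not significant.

Row counts bottom-up:
  S → 3
  σ[b<6](S) → 1
  R → 4
  π[w,e](R) → 4
  (σ[b<6](S) ⋈[g=e] π[w,e](R)) → 1
  π[w]((σ[b<6](S) ⋈[g=e] π[w,e](R))) → 1

== RESULT ==
w
q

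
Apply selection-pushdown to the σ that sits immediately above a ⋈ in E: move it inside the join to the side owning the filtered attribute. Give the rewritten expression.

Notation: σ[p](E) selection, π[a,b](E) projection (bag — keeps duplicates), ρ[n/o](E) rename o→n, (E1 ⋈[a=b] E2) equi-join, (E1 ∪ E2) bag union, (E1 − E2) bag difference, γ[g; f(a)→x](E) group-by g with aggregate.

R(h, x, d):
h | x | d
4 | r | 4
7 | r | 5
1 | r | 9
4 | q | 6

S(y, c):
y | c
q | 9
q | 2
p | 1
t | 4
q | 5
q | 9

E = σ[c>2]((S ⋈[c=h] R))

σ filters on c, owned by the left side.
E' = (σ[c>2](S) ⋈[c=h] R)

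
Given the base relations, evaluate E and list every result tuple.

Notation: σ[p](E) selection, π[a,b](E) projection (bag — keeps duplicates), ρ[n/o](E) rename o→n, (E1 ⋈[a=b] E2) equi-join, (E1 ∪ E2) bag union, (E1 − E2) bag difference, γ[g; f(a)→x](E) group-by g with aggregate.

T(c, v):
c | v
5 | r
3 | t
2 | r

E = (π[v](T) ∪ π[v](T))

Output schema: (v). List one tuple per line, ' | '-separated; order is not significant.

Stepwise |·|:
  T → 3
  π[v](T) → 3
  T → 3
  π[v](T) → 3
  (π[v](T) ∪ π[v](T)) → 6

== RESULT ==
v
r
r
r
r
t
t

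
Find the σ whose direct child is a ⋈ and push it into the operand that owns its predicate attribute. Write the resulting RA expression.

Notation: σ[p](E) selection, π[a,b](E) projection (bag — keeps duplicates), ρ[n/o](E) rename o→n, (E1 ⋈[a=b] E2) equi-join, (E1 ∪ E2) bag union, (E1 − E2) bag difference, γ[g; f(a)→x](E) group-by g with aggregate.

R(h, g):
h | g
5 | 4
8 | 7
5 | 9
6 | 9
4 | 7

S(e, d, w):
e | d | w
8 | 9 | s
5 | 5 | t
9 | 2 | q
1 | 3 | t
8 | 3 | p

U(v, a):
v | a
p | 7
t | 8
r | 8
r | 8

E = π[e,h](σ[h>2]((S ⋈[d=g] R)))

σ filters on h, owned by the right side.
E' = π[e,h]((S ⋈[d=g] σ[h>2](R)))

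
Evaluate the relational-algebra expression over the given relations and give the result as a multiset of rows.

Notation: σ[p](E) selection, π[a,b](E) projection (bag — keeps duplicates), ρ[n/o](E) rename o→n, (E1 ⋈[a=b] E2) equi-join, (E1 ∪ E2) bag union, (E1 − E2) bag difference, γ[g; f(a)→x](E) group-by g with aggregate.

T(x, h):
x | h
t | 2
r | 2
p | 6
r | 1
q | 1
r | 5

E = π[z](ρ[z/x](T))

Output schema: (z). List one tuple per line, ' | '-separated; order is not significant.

Row counts bottom-up:
  T → 6
  ρ[z/x](T) → 6
  π[z](ρ[z/x](T)) → 6

== RESULT ==
z
p
q
r
r
r
t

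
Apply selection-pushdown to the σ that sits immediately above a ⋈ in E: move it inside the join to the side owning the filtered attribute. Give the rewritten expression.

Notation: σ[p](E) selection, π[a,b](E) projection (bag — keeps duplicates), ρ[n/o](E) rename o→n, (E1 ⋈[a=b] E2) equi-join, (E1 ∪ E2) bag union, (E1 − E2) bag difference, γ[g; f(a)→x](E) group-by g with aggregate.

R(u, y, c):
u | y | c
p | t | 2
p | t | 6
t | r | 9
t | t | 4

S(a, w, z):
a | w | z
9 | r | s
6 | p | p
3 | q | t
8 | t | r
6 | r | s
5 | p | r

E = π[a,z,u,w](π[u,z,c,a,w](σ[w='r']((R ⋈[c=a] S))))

σ filters on w, owned by the right side.
E' = π[a,z,u,w](π[u,z,c,a,w]((R ⋈[c=a] σ[w='r'](S))))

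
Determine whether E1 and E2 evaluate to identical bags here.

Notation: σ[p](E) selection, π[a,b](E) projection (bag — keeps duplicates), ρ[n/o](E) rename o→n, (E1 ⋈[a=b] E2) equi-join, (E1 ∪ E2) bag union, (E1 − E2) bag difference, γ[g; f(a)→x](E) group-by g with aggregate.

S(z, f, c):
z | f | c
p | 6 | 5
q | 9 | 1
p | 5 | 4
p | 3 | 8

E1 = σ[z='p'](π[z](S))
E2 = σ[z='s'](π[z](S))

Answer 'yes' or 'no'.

E1 stepwise |·|:
  S → 4
  π[z](S) → 4
  σ[z='p'](π[z](S)) → 3
E2 stepwise |·|:
  S → 4
  π[z](S) → 4
  σ[z='s'](π[z](S)) → 0

E1 result:
z
p
p
p
E2 result:
z
(0 rows)
Witness: ('p',) appears 3× in E1 but 0× in E2.

no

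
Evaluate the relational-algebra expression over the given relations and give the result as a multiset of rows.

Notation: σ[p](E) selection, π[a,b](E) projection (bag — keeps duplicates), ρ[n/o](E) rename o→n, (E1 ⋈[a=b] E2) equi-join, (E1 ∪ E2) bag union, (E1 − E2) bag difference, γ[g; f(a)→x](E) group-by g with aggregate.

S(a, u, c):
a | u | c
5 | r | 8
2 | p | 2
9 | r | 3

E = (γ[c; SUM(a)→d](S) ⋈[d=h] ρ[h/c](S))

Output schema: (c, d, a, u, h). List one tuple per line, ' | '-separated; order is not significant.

Subexpression sizes:
  S → 3
  γ[c; SUM(a)→d](S) → 3
  S → 3
  ρ[h/c](S) → 3
  (γ[c; SUM(a)→d](S) ⋈[d=h] ρ[h/c](S)) → 1

== RESULT ==
c | d | a | u | h
2 | 2 | 2 | p | 2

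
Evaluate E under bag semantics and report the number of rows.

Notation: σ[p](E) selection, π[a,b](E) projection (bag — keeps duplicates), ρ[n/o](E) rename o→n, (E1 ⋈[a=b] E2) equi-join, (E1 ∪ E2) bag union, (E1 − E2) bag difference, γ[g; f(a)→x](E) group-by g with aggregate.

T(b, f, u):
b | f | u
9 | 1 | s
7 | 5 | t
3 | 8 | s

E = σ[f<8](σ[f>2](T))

Row counts bottom-up:
  T → 3
  σ[f>2](T) → 2
  σ[f<8](σ[f>2](T)) → 1

|E| = 1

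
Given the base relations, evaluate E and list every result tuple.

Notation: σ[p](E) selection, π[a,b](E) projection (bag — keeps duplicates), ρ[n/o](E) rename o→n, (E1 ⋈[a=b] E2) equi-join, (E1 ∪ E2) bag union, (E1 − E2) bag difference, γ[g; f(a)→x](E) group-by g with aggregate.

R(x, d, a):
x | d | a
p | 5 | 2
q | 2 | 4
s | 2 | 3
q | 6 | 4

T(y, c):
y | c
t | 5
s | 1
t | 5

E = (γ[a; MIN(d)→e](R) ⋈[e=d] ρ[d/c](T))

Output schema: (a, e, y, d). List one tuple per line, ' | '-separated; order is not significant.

Subexpression sizes:
  R → 4
  γ[a; MIN(d)→e](R) → 3
  T → 3
  ρ[d/c](T) → 3
  (γ[a; MIN(d)→e](R) ⋈[e=d] ρ[d/c](T)) → 2

== RESULT ==
a | e | y | d
2 | 5 | t | 5
2 | 5 | t | 5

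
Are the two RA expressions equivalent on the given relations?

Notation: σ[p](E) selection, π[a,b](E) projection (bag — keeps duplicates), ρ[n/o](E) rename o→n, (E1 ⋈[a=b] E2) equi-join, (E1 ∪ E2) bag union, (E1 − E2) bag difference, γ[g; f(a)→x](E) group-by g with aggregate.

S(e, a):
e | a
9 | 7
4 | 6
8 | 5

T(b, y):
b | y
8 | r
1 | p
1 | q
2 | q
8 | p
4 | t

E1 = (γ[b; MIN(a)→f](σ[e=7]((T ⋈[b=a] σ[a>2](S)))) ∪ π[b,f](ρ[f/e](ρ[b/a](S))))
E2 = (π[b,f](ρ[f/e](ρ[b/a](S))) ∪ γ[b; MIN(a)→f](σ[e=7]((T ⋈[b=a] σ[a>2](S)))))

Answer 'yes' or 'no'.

E1 per-node cardinality:
  T → 6
  S → 3
  σ[a>2](S) → 3
  (T ⋈[b=a] σ[a>2](S)) → 0
  σ[e=7]((T ⋈[b=a] σ[a>2](S))) → 0
  γ[b; MIN(a)→f](σ[e=7]((T ⋈[b=a] σ[a>2](S)))) → 0
  S → 3
  ρ[b/a](S) → 3
  ρ[f/e](ρ[b/a](S)) → 3
  π[b,f](ρ[f/e](ρ[b/a](S))) → 3
  (γ[b; MIN(a)→f](σ[e=7]((T ⋈[b=a] σ[a>2](S)))) ∪ π[b,f](ρ[f/e](ρ[b/a](S)))) → 3
E2 per-node cardinality:
  S → 3
  ρ[b/a](S) → 3
  ρ[f/e](ρ[b/a](S)) → 3
  π[b,f](ρ[f/e](ρ[b/a](S))) → 3
  T → 6
  S → 3
  σ[a>2](S) → 3
  (T ⋈[b=a] σ[a>2](S)) → 0
  σ[e=7]((T ⋈[b=a] σ[a>2](S))) → 0
  γ[b; MIN(a)→f](σ[e=7]((T ⋈[b=a] σ[a>2](S)))) → 0
  (π[b,f](ρ[f/e](ρ[b/a](S))) ∪ γ[b; MIN(a)→f](σ[e=7]((T ⋈[b=a] σ[a>2](S))))) → 3

E1 and E2 produce the same multiset:
b | f
5 | 8
6 | 4
7 | 9

yes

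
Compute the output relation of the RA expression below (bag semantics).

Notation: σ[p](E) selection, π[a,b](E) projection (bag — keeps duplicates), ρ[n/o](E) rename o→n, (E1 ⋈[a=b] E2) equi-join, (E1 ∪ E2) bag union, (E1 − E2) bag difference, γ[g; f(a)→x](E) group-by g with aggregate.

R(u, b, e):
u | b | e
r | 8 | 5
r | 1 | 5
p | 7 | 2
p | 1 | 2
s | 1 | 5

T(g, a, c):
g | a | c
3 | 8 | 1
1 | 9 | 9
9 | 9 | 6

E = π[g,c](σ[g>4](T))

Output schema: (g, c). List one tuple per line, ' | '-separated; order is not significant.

Subexpression sizes:
  T → 3
  σ[g>4](T) → 1
  π[g,c](σ[g>4](T)) → 1

== RESULT ==
g | c
9 | 6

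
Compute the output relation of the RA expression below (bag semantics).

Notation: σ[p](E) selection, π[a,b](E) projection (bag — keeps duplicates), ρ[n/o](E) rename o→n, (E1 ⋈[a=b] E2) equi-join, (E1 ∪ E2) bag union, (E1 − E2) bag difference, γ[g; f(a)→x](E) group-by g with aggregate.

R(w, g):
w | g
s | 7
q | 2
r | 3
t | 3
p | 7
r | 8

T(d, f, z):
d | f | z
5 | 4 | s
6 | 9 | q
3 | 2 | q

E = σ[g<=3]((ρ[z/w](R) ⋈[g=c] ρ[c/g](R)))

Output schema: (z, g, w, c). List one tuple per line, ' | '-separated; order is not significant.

Stepwise |·|:
  R → 6
  ρ[z/w](R) → 6
  R → 6
  ρ[c/g](R) → 6
  (ρ[z/w](R) ⋈[g=c] ρ[c/g](R)) → 10
  σ[g<=3]((ρ[z/w](R) ⋈[g=c] ρ[c/g](R))) → 5

== RESULT ==
z | g | w | c
q | 2 | q | 2
r | 3 | r | 3
r | 3 | t | 3
t | 3 | r | 3
t | 3 | t | 3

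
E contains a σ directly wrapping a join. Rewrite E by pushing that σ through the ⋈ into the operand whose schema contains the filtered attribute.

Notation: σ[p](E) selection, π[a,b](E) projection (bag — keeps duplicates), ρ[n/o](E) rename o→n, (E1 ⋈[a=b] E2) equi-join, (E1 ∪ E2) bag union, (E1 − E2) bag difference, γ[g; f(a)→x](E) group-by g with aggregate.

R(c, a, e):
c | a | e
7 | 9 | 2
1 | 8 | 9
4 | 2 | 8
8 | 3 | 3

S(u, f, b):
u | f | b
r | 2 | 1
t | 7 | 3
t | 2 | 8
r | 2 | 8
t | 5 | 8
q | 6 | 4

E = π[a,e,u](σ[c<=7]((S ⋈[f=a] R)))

σ filters on c, owned by the right side.
E' = π[a,e,u]((S ⋈[f=a] σ[c<=7](R)))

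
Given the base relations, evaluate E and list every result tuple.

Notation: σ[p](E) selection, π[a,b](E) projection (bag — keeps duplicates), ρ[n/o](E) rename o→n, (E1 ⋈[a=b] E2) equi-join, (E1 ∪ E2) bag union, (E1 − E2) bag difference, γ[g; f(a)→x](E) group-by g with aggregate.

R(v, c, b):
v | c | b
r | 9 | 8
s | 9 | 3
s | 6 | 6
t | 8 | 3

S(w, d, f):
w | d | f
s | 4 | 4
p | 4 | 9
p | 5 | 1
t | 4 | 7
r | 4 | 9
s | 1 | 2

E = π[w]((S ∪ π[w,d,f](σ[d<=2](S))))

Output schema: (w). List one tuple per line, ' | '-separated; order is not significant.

Per-node cardinality:
  S → 6
  S → 6
  σ[d<=2](S) → 1
  π[w,d,f](σ[d<=2](S)) → 1
  (S ∪ π[w,d,f](σ[d<=2](S))) → 7
  π[w]((S ∪ π[w,d,f](σ[d<=2](S)))) → 7

== RESULT ==
w
p
p
r
s
s
s
t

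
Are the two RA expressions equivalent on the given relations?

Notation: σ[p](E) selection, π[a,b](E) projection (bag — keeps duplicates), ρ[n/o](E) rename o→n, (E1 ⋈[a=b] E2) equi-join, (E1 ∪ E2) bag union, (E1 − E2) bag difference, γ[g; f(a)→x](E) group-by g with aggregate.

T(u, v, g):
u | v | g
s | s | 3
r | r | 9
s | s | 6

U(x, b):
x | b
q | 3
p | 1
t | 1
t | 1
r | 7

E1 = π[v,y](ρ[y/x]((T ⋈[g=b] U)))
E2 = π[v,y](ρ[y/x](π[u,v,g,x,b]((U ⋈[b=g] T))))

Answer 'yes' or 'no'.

E1 per-node cardinality:
  T → 3
  U → 5
  (T ⋈[g=b] U) → 1
  ρ[y/x]((T ⋈[g=b] U)) → 1
  π[v,y](ρ[y/x]((T ⋈[g=b] U))) → 1
E2 per-node cardinality:
  U → 5
  T → 3
  (U ⋈[b=g] T) → 1
  π[u,v,g,x,b]((U ⋈[b=g] T)) → 1
  ρ[y/x](π[u,v,g,x,b]((U ⋈[b=g] T))) → 1
  π[v,y](ρ[y/x](π[u,v,g,x,b]((U ⋈[b=g] T)))) → 1

E1 and E2 produce the same multiset:
v | y
s | q

yes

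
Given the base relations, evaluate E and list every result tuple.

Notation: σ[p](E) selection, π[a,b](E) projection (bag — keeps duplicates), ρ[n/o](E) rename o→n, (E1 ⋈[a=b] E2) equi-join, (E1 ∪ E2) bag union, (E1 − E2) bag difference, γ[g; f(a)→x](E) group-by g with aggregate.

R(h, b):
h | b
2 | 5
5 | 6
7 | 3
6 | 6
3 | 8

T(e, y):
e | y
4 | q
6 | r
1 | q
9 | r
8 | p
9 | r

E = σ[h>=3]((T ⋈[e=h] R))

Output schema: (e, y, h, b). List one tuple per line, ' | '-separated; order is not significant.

Stepwise |·|:
  T → 6
  R → 5
  (T ⋈[e=h] R) → 1
  σ[h>=3]((T ⋈[e=h] R)) → 1

== RESULT ==
e | y | h | b
6 | r | 6 | 6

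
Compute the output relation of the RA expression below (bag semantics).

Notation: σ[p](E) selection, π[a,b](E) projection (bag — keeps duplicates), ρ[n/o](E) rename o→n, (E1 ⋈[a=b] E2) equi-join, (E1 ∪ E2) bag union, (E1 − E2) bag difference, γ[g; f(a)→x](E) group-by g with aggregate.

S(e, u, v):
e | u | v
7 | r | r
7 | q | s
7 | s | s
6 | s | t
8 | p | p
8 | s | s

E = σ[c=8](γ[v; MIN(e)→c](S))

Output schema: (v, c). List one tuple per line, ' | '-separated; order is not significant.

Per-node cardinality:
  S → 6
  γ[v; MIN(e)→c](S) → 4
  σ[c=8](γ[v; MIN(e)→c](S)) → 1

== RESULT ==
v | c
p | 8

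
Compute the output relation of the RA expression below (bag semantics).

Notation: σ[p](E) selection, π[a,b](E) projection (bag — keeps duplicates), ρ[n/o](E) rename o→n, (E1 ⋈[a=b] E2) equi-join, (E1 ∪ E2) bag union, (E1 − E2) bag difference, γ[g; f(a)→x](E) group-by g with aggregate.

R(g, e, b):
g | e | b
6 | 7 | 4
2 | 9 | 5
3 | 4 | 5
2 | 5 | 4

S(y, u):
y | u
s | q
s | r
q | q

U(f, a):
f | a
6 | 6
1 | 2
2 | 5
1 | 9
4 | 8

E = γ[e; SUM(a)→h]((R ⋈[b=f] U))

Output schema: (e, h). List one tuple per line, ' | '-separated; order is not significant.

Row counts bottom-up:
  R → 4
  U → 5
  (R ⋈[b=f] U) → 2
  γ[e; SUM(a)→h]((R ⋈[b=f] U)) → 2

== RESULT ==
e | h
5 | 8
7 | 8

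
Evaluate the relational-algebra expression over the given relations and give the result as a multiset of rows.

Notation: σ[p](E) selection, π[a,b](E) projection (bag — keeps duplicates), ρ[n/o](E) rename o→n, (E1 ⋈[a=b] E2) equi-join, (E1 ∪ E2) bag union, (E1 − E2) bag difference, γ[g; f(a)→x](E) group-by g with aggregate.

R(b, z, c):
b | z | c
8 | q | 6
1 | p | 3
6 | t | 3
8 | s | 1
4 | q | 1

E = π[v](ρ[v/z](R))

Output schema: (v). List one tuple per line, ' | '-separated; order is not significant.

Row counts bottom-up:
  R → 5
  ρ[v/z](R) → 5
  π[v](ρ[v/z](R)) → 5

== RESULT ==
v
p
q
q
s
t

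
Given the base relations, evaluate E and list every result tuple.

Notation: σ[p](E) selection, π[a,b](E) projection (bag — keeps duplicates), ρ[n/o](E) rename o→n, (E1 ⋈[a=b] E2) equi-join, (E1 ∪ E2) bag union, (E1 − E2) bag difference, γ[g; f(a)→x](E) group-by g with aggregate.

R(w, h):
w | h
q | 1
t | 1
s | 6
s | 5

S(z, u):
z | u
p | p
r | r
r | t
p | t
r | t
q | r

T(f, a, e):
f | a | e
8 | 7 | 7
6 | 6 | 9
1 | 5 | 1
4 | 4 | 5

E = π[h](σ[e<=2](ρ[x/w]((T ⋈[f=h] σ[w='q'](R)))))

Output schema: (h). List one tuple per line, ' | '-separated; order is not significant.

Per-node cardinality:
  T → 4
  R → 4
  σ[w='q'](R) → 1
  (T ⋈[f=h] σ[w='q'](R)) → 1
  ρ[x/w]((T ⋈[f=h] σ[w='q'](R))) → 1
  σ[e<=2](ρ[x/w]((T ⋈[f=h] σ[w='q'](R)))) → 1
  π[h](σ[e<=2](ρ[x/w]((T ⋈[f=h] σ[w='q'](R))))) → 1

== RESULT ==
h
1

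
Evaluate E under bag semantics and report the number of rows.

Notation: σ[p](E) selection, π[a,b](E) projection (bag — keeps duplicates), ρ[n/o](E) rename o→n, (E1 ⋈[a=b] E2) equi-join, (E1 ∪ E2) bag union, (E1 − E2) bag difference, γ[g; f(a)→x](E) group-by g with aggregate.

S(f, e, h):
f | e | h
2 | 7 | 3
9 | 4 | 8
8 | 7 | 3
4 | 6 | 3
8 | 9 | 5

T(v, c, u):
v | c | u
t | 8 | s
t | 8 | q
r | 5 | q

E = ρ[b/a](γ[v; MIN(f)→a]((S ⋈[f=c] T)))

Subexpression sizes:
  S → 5
  T → 3
  (S ⋈[f=c] T) → 4
  γ[v; MIN(f)→a]((S ⋈[f=c] T)) → 1
  ρ[b/a](γ[v; MIN(f)→a]((S ⋈[f=c] T))) → 1

|E| = 1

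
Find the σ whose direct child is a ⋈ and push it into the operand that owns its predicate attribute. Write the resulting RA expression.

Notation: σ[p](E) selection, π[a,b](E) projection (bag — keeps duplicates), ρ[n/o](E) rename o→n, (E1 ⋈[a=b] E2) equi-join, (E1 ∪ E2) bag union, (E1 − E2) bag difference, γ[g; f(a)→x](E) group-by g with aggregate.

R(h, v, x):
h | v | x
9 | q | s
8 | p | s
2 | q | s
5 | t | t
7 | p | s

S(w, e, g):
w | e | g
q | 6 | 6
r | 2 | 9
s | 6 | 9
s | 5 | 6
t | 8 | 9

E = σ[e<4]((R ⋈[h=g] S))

σ filters on e, owned by the right side.
E' = (R ⋈[h=g] σ[e<4](S))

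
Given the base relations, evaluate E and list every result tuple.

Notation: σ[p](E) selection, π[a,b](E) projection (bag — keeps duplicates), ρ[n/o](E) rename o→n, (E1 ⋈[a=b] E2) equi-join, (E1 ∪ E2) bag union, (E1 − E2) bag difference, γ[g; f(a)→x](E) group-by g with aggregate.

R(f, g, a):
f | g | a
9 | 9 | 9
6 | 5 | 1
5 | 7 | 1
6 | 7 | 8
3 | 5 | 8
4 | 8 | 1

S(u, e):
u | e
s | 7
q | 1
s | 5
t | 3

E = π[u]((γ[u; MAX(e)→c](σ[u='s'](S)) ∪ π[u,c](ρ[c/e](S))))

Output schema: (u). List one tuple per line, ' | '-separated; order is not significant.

Stepwise |·|:
  S → 4
  σ[u='s'](S) → 2
  γ[u; MAX(e)→c](σ[u='s'](S)) → 1
  S → 4
  ρ[c/e](S) → 4
  π[u,c](ρ[c/e](S)) → 4
  (γ[u; MAX(e)→c](σ[u='s'](S)) ∪ π[u,c](ρ[c/e](S))) → 5
  π[u]((γ[u; MAX(e)→c](σ[u='s'](S)) ∪ π[u,c](ρ[c/e](S)))) → 5

== RESULT ==
u
q
s
s
s
t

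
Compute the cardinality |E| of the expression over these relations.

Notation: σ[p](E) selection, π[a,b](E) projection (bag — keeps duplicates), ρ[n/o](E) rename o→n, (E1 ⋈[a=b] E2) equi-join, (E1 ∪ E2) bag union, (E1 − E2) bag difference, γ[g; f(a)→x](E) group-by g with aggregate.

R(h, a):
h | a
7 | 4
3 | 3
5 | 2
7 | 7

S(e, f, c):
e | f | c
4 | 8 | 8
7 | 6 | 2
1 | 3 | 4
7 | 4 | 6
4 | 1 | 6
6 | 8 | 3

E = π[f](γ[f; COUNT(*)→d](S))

Stepwise |·|:
  S → 6
  γ[f; COUNT(*)→d](S) → 5
  π[f](γ[f; COUNT(*)→d](S)) → 5

|E| = 5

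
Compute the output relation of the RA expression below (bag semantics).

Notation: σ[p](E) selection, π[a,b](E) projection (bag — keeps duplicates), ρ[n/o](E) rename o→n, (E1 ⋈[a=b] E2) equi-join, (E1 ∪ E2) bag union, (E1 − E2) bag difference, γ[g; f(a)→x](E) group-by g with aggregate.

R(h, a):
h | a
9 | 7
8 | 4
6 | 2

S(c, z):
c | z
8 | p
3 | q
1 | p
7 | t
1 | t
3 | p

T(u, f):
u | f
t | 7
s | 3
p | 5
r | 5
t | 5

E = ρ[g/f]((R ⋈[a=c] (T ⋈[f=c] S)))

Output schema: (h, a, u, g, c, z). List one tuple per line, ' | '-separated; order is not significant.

Stepwise |·|:
  R → 3
  T → 5
  S → 6
  (T ⋈[f=c] S) → 3
  (R ⋈[a=c] (T ⋈[f=c] S)) → 1
  ρ[g/f]((R ⋈[a=c] (T ⋈[f=c] S))) → 1

== RESULT ==
h | a | u | g | c | z
9 | 7 | t | 7 | 7 | t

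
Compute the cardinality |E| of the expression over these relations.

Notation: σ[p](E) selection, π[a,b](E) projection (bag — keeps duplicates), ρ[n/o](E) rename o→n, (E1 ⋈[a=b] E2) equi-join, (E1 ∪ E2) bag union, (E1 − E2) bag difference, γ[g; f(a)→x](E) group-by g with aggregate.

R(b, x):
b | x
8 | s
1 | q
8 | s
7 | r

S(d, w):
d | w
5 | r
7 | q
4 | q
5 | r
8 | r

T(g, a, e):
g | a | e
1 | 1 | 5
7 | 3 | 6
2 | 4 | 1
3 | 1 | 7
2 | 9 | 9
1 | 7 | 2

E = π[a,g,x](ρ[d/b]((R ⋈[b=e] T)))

Per-node cardinality:
  R → 4
  T → 6
  (R ⋈[b=e] T) → 2
  ρ[d/b]((R ⋈[b=e] T)) → 2
  π[a,g,x](ρ[d/b]((R ⋈[b=e] T))) → 2

|E| = 2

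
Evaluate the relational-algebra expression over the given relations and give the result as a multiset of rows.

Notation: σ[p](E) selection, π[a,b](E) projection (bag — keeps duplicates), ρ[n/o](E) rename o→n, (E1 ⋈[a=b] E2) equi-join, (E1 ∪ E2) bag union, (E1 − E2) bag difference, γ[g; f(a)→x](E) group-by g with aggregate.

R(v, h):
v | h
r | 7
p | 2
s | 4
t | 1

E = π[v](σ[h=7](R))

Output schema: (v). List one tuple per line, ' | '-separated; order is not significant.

Per-node cardinality:
  R → 4
  σ[h=7](R) → 1
  π[v](σ[h=7](R)) → 1

== RESULT ==
v
r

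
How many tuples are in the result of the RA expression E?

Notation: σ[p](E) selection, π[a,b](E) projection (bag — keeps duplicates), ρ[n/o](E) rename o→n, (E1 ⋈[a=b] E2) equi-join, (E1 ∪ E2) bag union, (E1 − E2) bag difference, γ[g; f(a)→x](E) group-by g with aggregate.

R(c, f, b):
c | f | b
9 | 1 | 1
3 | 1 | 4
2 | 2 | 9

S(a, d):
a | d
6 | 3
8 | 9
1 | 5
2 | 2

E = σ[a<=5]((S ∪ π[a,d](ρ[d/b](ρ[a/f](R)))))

Per-node cardinality:
  S → 4
  R → 3
  ρ[a/f](R) → 3
  ρ[d/b](ρ[a/f](R)) → 3
  π[a,d](ρ[d/b](ρ[a/f](R))) → 3
  (S ∪ π[a,d](ρ[d/b](ρ[a/f](R)))) → 7
  σ[a<=5]((S ∪ π[a,d](ρ[d/b](ρ[a/f](R))))) → 5

|E| = 5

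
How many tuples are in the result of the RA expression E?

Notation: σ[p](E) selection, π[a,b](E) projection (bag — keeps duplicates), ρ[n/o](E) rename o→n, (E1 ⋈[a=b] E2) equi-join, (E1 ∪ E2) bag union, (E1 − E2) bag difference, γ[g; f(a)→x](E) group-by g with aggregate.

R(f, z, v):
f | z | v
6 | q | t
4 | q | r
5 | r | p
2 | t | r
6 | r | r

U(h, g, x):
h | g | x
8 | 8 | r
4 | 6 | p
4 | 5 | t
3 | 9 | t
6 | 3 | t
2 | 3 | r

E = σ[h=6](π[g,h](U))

Row counts bottom-up:
  U → 6
  π[g,h](U) → 6
  σ[h=6](π[g,h](U)) → 1

|E| = 1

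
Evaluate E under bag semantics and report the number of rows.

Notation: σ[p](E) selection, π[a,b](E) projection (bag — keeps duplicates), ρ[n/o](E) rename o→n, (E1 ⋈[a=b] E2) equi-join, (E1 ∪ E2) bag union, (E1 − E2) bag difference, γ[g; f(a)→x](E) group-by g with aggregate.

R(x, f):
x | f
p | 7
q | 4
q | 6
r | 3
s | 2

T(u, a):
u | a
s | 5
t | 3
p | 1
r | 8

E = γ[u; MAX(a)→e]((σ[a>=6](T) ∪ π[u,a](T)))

Subexpression sizes:
  T → 4
  σ[a>=6](T) → 1
  T → 4
  π[u,a](T) → 4
  (σ[a>=6](T) ∪ π[u,a](T)) → 5
  γ[u; MAX(a)→e]((σ[a>=6](T) ∪ π[u,a](T))) → 4

|E| = 4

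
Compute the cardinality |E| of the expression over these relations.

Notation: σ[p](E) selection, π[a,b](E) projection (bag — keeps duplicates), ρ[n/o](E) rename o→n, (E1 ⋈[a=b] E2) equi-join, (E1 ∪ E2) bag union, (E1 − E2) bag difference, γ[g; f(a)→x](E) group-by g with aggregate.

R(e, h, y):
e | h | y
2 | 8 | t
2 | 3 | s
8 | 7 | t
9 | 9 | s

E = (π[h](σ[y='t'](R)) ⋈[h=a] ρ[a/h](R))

Subexpression sizes:
  R → 4
  σ[y='t'](R) → 2
  π[h](σ[y='t'](R)) → 2
  R → 4
  ρ[a/h](R) → 4
  (π[h](σ[y='t'](R)) ⋈[h=a] ρ[a/h](R)) → 2

|E| = 2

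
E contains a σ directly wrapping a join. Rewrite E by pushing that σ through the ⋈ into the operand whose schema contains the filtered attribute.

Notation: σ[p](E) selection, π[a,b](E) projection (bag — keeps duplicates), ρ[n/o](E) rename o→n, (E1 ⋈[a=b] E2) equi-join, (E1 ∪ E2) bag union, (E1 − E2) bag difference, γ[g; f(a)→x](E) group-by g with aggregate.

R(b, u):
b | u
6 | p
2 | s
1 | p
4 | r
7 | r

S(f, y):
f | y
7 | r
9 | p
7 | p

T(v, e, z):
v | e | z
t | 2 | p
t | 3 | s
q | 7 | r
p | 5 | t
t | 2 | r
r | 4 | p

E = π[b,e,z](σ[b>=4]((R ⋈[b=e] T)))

σ filters on b, owned by the left side.
E' = π[b,e,z]((σ[b>=4](R) ⋈[b=e] T))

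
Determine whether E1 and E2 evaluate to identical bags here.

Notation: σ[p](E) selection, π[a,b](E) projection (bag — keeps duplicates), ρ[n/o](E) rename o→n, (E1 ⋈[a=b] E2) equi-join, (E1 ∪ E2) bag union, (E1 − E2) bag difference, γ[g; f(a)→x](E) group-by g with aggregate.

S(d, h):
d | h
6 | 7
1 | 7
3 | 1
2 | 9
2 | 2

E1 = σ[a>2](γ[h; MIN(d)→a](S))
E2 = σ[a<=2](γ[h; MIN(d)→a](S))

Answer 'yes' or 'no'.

E1 subexpression sizes:
  S → 5
  γ[h; MIN(d)→a](S) → 4
  σ[a>2](γ[h; MIN(d)→a](S)) → 1
E2 subexpression sizes:
  S → 5
  γ[h; MIN(d)→a](S) → 4
  σ[a<=2](γ[h; MIN(d)→a](S)) → 3

E1 result:
h | a
1 | 3
E2 result:
h | a
2 | 2
7 | 1
9 | 2
Witness: (1, 3) appears 1× in E1 but 0× in E2.

no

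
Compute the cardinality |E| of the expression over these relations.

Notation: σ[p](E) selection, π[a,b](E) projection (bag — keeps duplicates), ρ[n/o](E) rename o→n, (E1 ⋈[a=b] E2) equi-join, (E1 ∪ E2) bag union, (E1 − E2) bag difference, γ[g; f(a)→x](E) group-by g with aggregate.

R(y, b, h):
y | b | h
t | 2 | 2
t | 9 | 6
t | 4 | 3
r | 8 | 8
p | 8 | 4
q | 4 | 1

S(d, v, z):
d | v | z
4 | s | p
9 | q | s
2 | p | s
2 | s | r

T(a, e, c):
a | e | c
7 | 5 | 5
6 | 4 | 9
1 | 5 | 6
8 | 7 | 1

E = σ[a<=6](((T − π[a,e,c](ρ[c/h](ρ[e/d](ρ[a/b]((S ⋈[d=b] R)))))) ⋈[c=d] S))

Stepwise |·|:
  T → 4
  S → 4
  R → 6
  (S ⋈[d=b] R) → 5
  ρ[a/b]((S ⋈[d=b] R)) → 5
  ρ[e/d](ρ[a/b]((S ⋈[d=b] R))) → 5
  ρ[c/h](ρ[e/d](ρ[a/b]((S ⋈[d=b] R)))) → 5
  π[a,e,c](ρ[c/h](ρ[e/d](ρ[a/b]((S ⋈[d=b] R))))) → 5
  (T − π[a,e,c](ρ[c/h](ρ[e/d](ρ[a/b]((S ⋈[d=b] R)))))) → 4
  S → 4
  ((T − π[a,e,c](ρ[c/h](ρ[e/d](ρ[a/b]((S ⋈[d=b] R)))))) ⋈[c=d] S) → 1
  σ[a<=6](((T − π[a,e,c](ρ[c/h](ρ[e/d](ρ[a/b]((S ⋈[d=b] R)))))) ⋈[c=d] S)) → 1

|E| = 1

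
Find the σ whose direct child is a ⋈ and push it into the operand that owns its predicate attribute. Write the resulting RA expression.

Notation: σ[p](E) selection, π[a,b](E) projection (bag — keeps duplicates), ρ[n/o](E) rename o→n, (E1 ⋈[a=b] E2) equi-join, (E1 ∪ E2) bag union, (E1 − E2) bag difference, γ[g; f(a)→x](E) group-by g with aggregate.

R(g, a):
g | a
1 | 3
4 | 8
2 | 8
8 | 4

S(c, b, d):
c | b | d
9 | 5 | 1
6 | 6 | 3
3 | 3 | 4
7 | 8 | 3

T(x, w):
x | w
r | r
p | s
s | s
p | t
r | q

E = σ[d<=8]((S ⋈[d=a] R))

σ filters on d, owned by the left side.
E' = (σ[d<=8](S) ⋈[d=a] R)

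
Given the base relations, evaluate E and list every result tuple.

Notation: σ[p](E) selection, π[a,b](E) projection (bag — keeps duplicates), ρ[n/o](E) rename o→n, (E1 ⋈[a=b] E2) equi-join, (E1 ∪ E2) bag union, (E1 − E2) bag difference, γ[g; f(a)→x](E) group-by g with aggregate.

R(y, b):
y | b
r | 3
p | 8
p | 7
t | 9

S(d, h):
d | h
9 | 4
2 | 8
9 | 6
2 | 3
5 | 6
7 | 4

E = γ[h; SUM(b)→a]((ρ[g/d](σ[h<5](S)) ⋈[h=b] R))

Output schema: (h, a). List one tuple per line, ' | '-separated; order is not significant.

Row counts bottom-up:
  S → 6
  σ[h<5](S) → 3
  ρ[g/d](σ[h<5](S)) → 3
  R → 4
  (ρ[g/d](σ[h<5](S)) ⋈[h=b] R) → 1
  γ[h; SUM(b)→a]((ρ[g/d](σ[h<5](S)) ⋈[h=b] R)) → 1

== RESULT ==
h | a
3 | 3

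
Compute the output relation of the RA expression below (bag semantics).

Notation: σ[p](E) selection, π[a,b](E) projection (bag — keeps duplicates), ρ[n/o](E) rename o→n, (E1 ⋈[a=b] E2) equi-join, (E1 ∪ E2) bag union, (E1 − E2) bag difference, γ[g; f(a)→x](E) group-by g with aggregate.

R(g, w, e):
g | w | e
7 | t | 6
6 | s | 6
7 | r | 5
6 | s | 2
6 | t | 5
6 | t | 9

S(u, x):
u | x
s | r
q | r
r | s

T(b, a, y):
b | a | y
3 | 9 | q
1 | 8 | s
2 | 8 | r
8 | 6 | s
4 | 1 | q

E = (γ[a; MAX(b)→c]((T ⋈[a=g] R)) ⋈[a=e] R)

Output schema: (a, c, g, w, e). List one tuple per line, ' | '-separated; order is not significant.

Per-node cardinality:
  T → 5
  R → 6
  (T ⋈[a=g] R) → 4
  γ[a; MAX(b)→c]((T ⋈[a=g] R)) → 1
  R → 6
  (γ[a; MAX(b)→c]((T ⋈[a=g] R)) ⋈[a=e] R) → 2

== RESULT ==
a | c | g | w | e
6 | 8 | 6 | s | 6
6 | 8 | 7 | t | 6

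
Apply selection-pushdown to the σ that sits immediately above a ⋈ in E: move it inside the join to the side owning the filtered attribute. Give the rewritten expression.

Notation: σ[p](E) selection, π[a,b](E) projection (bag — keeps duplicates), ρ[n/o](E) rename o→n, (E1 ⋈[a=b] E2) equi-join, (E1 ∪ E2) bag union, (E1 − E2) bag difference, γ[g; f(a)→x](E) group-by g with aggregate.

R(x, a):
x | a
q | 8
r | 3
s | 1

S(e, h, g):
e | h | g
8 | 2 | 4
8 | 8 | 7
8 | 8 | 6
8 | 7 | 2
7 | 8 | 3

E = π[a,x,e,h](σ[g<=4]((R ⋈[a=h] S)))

σ filters on g, owned by the right side.
E' = π[a,x,e,h]((R ⋈[a=h] σ[g<=4](S)))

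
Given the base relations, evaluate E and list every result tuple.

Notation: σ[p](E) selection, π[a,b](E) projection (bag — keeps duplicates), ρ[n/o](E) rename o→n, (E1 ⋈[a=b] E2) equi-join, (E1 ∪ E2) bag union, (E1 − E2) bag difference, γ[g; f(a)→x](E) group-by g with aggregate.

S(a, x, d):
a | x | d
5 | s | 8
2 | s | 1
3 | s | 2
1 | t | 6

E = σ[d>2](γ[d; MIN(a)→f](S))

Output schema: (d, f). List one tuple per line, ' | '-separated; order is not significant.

Per-node cardinality:
  S → 4
  γ[d; MIN(a)→f](S) → 4
  σ[d>2](γ[d; MIN(a)→f](S)) → 2

== RESULT ==
d | f
6 | 1
8 | 5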